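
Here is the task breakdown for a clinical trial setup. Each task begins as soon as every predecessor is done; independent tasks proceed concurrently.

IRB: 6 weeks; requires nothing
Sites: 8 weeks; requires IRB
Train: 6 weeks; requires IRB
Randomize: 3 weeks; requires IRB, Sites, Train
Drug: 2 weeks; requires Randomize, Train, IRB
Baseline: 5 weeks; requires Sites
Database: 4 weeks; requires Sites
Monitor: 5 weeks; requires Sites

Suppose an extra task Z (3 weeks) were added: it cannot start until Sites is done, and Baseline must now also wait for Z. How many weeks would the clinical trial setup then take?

22

Originally the clinical trial setup takes 19 weeks.
With Z inserted, Baseline now waits for max(Sites, Z).
New critical path: IRB→Sites→Z→Baseline = 6+8+3+5 = 22 ⇒ 22 weeks.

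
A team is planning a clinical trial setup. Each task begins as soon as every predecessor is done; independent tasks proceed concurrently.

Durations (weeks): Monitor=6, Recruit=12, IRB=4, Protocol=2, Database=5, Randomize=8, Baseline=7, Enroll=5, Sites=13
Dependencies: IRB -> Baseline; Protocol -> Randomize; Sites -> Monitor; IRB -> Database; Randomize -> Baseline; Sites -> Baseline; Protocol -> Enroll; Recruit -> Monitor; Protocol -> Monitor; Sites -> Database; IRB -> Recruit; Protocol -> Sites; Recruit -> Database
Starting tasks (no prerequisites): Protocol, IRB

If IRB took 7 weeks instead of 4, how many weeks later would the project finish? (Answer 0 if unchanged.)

3

The binding path is IRB→Recruit→Monitor = 4+12+6 = 22; finish at 22 weeks.
IRB is on the critical path; changing it to 7 makes that path 25 weeks.
That remains the longest chain; total 25 weeks.
Change in finish: 25 − 22 = +3 weeks.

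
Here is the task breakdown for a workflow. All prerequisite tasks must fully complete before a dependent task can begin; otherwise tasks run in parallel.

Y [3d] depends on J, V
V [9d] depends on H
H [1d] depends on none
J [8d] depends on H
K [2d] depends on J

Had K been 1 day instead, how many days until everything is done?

13

Baseline: H→V→Y = 1+9+3 = 13 → 13 days.
K is off the critical path — its longest chain is 11 days, giving 2 of slack.
The critical path is still H→V→Y; finish is now 13 days.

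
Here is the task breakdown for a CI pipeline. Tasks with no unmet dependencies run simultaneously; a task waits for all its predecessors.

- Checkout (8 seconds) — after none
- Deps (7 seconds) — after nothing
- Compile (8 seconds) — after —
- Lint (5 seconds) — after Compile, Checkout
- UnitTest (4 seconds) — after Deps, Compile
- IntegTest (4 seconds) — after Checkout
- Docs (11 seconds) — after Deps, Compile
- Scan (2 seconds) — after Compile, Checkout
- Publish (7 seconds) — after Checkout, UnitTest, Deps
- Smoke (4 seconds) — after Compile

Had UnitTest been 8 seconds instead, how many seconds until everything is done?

The binding path is Compile→UnitTest→Publish = 8+4+7 = 19; finish at 19 seconds.
Since UnitTest is critical, the +4 change carries straight to that chain (now 23 seconds).
No other chain overtakes it, so the finish is 23 seconds.

23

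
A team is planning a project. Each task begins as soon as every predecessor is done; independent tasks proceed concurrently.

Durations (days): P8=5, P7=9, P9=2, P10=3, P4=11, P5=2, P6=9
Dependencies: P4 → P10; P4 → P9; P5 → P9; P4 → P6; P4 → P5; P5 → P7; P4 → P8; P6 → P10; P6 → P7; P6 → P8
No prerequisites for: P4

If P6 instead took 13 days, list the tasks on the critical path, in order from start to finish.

P4, P6, P7

As given, the longest chain is P4→P6→P7 = 11+9+9 = 29, so the finish is 29 days.
P6 is on the critical path; changing it to 13 makes that path 33 days.
The critical path is still P4→P6→P7; finish is now 33 days.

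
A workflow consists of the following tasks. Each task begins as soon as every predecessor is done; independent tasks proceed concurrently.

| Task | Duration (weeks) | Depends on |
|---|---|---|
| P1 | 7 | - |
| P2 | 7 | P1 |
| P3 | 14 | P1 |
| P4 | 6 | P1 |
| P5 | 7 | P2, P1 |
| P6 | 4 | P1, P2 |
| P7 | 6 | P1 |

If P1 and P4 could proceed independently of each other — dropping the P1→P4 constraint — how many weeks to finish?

Before: longest chain P1→P2→P5 = 7+7+7 = 21, finish 21.
Without P1→P4, P4's earliest start moves from 7 to 0.
The longest chain is now P1→P2→P5 = 7+7+7 = 21, so the job takes 21 weeks.

21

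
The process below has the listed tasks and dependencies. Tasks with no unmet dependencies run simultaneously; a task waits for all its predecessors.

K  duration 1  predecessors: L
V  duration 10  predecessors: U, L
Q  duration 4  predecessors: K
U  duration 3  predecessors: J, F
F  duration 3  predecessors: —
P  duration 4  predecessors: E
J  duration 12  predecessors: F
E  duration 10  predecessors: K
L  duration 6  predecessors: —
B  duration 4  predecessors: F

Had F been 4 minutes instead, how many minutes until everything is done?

As given, the longest chain is F→J→U→V = 3+12+3+10 = 28, so the finish is 28 minutes.
F is on the critical path; changing it to 4 makes that path 29 minutes.
That remains the longest chain; total 29 minutes.

29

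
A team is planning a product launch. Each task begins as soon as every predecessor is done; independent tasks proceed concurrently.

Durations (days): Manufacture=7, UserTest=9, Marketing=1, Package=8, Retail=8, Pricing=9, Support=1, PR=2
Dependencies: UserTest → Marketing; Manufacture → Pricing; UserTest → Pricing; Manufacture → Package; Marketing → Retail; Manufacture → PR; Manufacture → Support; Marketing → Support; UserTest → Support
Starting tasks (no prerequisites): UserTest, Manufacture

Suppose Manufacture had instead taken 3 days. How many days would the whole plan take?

As given, the longest chain is UserTest→Pricing = 9+9 = 18, so the finish is 18 days.
Manufacture is off the critical path — its longest chain is 16 days, giving 2 of slack.
The critical path is still UserTest→Pricing; finish is now 18 days.

18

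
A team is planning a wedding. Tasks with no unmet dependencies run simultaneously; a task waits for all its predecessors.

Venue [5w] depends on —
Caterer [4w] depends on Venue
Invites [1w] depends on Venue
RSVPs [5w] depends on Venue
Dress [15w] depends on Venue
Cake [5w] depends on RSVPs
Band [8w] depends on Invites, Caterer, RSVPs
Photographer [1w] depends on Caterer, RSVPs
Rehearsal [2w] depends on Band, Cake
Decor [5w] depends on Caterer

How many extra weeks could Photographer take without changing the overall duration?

Critical path: Venue→RSVPs→Band→Rehearsal = 5+5+8+2 = 20, so the finish is 20 weeks.
The longest chain containing Photographer totals 11 weeks.
Slack of Photographer = 19 − 10 = 9 weeks.

9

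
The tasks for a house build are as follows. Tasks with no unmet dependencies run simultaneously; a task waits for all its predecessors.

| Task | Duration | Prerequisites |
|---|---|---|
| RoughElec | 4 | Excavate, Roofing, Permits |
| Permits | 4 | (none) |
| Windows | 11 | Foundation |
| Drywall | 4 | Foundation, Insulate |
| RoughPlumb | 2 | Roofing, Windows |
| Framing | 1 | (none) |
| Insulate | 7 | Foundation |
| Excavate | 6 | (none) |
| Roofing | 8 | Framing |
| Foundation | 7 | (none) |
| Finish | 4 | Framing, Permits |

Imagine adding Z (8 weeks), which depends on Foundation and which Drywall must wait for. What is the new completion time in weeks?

Originally the house build takes 20 weeks.
With Z inserted, Drywall now waits for max(Foundation, Insulate, Z).
New critical path: Foundation→Windows→RoughPlumb = 7+11+2 = 20 ⇒ 20 weeks.

20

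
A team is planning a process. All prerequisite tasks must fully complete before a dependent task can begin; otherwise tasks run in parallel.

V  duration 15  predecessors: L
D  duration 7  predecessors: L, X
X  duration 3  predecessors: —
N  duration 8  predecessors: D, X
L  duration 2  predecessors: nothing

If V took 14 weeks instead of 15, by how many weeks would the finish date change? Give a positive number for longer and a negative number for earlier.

0

Actual critical path: X→D→N = 3+7+8 = 18 ⇒ 18 weeks.
V has 1 week of float (longest path through it is 17).
That remains the longest chain; total 18 weeks.
Change in finish: 18 − 18 = +0 weeks.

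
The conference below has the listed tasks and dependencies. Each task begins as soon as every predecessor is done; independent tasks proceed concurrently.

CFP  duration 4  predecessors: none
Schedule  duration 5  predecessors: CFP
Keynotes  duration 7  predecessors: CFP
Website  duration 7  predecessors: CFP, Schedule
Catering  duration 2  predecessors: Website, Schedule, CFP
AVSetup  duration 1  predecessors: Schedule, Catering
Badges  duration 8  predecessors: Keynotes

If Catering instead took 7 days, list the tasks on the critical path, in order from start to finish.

CFP, Schedule, Website, Catering, AVSetup

The binding path is CFP→Schedule→Website→Catering→AVSetup = 4+5+7+2+1 = 19; finish at 19 days.
Catering lies on that path, so at 7 days the path becomes 24 days.
No other chain overtakes it, so the finish is 24 days.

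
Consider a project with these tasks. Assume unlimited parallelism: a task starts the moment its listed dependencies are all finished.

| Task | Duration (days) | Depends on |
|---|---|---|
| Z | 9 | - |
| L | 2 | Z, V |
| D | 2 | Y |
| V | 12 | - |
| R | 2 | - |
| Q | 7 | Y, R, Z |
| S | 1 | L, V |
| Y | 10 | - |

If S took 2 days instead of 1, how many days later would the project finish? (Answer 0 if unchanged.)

As given, the longest chain is Y→Q = 10+7 = 17, so the finish is 17 days.
The longest path through S is only 15 days, so S has float 2.
The critical path is still Y→Q; finish is now 17 days.
Change in finish: 17 − 17 = +0 days.

0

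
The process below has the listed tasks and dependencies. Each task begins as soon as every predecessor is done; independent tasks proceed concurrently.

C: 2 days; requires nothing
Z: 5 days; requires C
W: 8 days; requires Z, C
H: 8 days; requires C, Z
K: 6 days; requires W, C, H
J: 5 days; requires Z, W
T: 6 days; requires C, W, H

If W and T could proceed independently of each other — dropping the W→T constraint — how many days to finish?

21

With the dependency in place, C→Z→W→K = 2+5+8+6 = 21 sets the finish at 21 days.
Dropping W→T doesn't change T's earliest start (15); another predecessor still binds.
After: C→Z→W→K = 2+5+8+6 = 21 → 21 days.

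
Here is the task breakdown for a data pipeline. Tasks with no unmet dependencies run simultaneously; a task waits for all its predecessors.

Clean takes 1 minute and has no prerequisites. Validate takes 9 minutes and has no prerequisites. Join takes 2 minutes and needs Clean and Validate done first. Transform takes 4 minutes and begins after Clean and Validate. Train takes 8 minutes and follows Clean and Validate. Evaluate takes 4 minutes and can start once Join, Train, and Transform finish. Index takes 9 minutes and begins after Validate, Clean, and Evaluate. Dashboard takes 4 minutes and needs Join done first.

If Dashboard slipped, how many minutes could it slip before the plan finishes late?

The longest chain is Validate→Train→Evaluate→Index = 9+8+4+9 = 30; overall finish 30 minutes.
The longest chain containing Dashboard totals 15 minutes.
So Dashboard can slip 30 − 15 = 15 minutes.

15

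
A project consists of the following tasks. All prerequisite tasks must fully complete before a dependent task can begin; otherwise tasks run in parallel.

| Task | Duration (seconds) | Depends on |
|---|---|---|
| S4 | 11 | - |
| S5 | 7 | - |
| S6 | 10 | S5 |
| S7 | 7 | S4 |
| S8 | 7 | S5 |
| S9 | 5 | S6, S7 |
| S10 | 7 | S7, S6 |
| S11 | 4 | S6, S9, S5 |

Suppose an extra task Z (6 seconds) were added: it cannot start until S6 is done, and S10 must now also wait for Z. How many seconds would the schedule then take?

Originally the schedule takes 27 seconds.
With Z inserted, S10 now waits for max(S7, S6, Z).
New critical path: S5→S6→Z→S10 = 7+10+6+7 = 30 ⇒ 30 seconds.

30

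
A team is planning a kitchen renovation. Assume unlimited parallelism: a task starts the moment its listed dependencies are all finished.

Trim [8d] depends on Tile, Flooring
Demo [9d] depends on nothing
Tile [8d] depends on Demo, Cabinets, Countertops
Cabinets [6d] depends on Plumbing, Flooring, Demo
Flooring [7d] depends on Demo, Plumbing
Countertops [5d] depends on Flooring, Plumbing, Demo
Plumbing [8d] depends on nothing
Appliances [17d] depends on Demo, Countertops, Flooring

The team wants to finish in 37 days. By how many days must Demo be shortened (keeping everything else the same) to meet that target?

Current finish: 38 days; target: 37.
Demo is on every critical path, so each day cut from Demo cuts the finish by one (this holds down to a finish of 37).
Need 38 − 37 = 1 day off Demo → Demo becomes 8 days, finish becomes 37.

1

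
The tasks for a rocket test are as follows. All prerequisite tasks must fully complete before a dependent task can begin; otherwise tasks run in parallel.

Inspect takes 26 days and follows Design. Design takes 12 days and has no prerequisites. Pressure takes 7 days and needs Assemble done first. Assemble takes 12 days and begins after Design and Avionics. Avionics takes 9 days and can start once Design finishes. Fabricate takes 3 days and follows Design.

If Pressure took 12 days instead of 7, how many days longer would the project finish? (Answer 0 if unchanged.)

Baseline: Design→Avionics→Assemble→Pressure = 12+9+12+7 = 40 → 40 days.
Pressure is on the critical path; changing it to 12 makes that path 45 days.
The critical path is still Design→Avionics→Assemble→Pressure; finish is now 45 days.
Change in finish: 45 − 40 = +5 days.

5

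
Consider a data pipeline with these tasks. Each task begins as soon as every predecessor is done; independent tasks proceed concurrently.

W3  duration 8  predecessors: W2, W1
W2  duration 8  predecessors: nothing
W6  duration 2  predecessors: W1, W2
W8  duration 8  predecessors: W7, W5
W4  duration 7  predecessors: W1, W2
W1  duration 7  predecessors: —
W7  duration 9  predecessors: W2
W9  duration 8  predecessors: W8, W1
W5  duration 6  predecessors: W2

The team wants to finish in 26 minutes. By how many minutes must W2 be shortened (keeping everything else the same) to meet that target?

7

Current finish: 33 minutes; target: 26.
W2 is on every critical path, so each minute cut from W2 cuts the finish by one (this holds down to a finish of 26).
Need 33 − 26 = 7 minutes off W2 → W2 becomes 1 minute, finish becomes 26.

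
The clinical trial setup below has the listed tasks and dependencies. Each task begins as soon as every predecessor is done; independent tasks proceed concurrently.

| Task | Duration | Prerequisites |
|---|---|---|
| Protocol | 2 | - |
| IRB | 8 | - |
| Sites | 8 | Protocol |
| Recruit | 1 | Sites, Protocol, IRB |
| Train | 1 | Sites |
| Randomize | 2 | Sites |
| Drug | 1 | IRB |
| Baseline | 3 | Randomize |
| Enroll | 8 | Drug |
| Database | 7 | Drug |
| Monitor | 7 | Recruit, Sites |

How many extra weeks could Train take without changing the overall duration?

The longest chain is Protocol→Sites→Recruit→Monitor = 2+8+1+7 = 18; overall finish 18 weeks.
Train finishes as early as 11 and must finish by 18.
Float = 18 − 11 = 7.

7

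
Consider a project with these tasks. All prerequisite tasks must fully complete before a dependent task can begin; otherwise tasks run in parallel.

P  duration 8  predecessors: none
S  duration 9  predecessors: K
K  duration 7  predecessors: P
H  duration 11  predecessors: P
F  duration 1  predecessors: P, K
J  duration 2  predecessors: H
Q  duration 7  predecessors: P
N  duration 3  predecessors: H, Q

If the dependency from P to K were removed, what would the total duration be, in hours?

Before: longest chain P→K→S = 8+7+9 = 24, finish 24.
Without P→K, K's earliest start moves from 8 to 0.
New critical path: P→H→N = 8+11+3 = 22 ⇒ 22 hours.

22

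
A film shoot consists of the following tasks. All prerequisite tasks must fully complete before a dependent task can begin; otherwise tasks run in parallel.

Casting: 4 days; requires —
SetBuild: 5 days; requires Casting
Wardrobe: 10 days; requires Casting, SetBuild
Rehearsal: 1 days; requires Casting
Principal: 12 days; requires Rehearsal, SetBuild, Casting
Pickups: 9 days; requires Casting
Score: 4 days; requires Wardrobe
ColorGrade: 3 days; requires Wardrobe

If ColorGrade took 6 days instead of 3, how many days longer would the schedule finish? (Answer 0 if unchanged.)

As given, the longest chain is Casting→SetBuild→Wardrobe→Score = 4+5+10+4 = 23, so the finish is 23 days.
ColorGrade has 1 day of float (longest path through it is 22).
New critical path: Casting→SetBuild→Wardrobe→ColorGrade = 4+5+10+6 = 25 ⇒ 25 days.
Change in finish: 25 − 23 = +2 days.

2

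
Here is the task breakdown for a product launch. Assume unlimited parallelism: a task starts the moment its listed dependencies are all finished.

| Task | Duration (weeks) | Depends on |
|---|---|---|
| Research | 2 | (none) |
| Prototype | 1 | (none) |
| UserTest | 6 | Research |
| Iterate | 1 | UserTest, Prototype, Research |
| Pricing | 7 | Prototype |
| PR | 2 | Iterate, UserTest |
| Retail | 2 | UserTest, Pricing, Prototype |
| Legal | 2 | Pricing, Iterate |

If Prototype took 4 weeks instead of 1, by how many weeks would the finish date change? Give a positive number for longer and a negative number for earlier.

2

The binding path is Research→UserTest→Iterate→PR = 2+6+1+2 = 11; finish at 11 weeks.
The longest path through Prototype is only 10 weeks, so Prototype has float 1.
Now Prototype→Pricing→Retail = 4+7+2 = 13 is longest, so the finish becomes 13 weeks.
Change in finish: 13 − 11 = +2 weeks.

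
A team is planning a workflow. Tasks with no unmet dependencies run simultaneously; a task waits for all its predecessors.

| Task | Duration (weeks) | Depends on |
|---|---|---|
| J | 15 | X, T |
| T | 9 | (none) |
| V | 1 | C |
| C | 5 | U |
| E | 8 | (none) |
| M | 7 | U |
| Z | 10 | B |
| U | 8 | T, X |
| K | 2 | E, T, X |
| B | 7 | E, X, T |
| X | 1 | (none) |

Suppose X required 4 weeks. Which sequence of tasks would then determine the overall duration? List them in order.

Baseline: T→B→Z = 9+7+10 = 26 → 26 weeks.
X is off the critical path — its longest chain is 18 weeks, giving 8 of slack.
The critical path is still T→B→Z; finish is now 26 weeks.

T, B, Z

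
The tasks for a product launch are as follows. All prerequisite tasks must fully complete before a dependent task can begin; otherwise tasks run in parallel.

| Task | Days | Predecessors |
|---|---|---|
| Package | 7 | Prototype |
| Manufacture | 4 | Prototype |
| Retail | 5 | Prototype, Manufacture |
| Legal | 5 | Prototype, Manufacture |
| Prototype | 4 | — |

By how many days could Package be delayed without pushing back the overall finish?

Critical path: Prototype→Manufacture→Retail = 4+4+5 = 13, so the finish is 13 days.
Longest path through Package: 11 days (earliest finish 11, latest finish 13).
So Package can slip 13 − 11 = 2 days.

2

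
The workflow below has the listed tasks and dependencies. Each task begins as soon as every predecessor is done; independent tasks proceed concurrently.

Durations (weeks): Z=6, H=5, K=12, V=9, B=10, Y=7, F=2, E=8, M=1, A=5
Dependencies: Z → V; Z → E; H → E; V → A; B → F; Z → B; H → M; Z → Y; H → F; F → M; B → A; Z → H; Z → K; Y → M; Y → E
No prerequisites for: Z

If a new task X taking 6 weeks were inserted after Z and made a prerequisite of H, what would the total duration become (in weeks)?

25

Originally the workflow takes 21 weeks.
With X inserted, H now waits for max(Z, X).
New critical path: Z→X→H→E = 6+6+5+8 = 25 ⇒ 25 weeks.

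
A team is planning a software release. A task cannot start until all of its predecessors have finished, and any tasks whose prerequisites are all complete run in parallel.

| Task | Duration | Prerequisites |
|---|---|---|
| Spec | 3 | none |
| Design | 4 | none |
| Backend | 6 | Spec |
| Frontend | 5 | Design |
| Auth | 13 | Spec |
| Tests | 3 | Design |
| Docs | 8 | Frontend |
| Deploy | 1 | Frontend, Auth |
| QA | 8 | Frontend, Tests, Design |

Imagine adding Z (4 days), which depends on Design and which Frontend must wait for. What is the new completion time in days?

Originally the plan takes 17 days.
With Z inserted, Frontend now waits for max(Design, Z).
New critical path: Design→Z→Frontend→Docs = 4+4+5+8 = 21 ⇒ 21 days.

21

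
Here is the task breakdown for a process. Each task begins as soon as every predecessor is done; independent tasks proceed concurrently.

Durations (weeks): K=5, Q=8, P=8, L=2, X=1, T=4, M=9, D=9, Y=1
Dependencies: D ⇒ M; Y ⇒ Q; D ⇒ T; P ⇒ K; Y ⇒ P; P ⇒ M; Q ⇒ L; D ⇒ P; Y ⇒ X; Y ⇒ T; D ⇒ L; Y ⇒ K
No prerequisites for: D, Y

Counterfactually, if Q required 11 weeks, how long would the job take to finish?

26

Actual critical path: D→P→M = 9+8+9 = 26 ⇒ 26 weeks.
The longest path through Q is only 11 weeks, so Q has float 15.
That remains the longest chain; total 26 weeks.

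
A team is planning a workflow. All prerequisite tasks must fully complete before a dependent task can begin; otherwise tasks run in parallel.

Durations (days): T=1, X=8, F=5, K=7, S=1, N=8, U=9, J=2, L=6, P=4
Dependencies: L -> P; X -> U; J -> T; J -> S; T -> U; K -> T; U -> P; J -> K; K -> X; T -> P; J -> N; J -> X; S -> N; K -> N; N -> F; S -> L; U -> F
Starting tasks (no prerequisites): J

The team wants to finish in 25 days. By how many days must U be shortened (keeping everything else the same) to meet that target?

6

Current finish: 31 days; target: 25.
U is on every critical path, so each day cut from U cuts the finish by one (this holds down to a finish of 23).
Need 31 − 25 = 6 days off U → U becomes 3 days, finish becomes 25.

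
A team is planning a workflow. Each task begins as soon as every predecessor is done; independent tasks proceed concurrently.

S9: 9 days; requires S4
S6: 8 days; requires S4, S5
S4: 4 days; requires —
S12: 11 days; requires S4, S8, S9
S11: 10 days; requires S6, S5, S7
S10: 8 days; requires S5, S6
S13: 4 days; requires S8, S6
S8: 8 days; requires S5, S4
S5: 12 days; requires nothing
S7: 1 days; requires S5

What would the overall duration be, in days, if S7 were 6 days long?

Actual critical path: S5→S8→S12 = 12+8+11 = 31 ⇒ 31 days.
S7 has 8 days of float (longest path through it is 23).
No other chain overtakes it, so the finish is 31 days.

31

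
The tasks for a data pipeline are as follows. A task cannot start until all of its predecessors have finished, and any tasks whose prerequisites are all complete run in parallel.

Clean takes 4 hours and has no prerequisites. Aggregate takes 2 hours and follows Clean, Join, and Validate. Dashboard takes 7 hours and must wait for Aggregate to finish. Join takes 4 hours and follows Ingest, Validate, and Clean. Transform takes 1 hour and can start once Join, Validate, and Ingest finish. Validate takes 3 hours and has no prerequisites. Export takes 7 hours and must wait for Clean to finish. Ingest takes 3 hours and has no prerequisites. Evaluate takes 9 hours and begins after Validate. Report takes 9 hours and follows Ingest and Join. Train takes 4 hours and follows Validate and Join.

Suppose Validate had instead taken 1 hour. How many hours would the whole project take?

17

As given, the longest chain is Clean→Join→Aggregate→Dashboard = 4+4+2+7 = 17, so the finish is 17 hours.
The longest path through Validate is only 16 hours, so Validate has float 1.
No other chain overtakes it, so the finish is 17 hours.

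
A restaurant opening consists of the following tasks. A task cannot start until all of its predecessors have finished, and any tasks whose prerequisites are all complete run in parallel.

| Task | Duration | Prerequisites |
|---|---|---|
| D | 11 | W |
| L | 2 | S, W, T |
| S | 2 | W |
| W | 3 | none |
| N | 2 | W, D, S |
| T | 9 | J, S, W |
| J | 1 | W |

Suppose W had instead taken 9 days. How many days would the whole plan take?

22

Baseline: W→S→T→L = 3+2+9+2 = 16 → 16 days.
W lies on that path, so at 9 days the path becomes 22 days.
No other chain overtakes it, so the finish is 22 days.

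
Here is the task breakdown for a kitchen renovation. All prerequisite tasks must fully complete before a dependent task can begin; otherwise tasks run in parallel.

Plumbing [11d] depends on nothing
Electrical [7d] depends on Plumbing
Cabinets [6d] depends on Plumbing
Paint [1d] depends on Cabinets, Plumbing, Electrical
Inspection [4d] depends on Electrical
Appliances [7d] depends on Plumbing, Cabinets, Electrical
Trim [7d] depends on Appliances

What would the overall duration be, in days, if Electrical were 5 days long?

Baseline: Plumbing→Electrical→Appliances→Trim = 11+7+7+7 = 32 → 32 days.
Electrical lies on that path, so at 5 days the path becomes 30 days.
Now Plumbing→Cabinets→Appliances→Trim = 11+6+7+7 = 31 is longest, so the finish becomes 31 days.

31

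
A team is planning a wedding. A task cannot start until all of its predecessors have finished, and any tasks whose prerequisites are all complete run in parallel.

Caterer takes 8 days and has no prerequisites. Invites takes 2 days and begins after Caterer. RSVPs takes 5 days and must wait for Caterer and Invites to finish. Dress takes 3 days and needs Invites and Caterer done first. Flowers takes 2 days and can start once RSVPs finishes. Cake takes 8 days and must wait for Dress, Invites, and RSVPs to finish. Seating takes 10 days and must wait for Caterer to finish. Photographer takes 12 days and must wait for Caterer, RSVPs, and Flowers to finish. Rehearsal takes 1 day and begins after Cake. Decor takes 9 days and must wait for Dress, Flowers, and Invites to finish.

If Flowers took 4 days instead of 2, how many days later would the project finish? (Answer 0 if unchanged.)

The binding path is Caterer→Invites→RSVPs→Flowers→Photographer = 8+2+5+2+12 = 29; finish at 29 days.
Since Flowers is critical, the +2 change carries straight to that chain (now 31 days).
That remains the longest chain; total 31 days.
Change in finish: 31 − 29 = +2 days.

2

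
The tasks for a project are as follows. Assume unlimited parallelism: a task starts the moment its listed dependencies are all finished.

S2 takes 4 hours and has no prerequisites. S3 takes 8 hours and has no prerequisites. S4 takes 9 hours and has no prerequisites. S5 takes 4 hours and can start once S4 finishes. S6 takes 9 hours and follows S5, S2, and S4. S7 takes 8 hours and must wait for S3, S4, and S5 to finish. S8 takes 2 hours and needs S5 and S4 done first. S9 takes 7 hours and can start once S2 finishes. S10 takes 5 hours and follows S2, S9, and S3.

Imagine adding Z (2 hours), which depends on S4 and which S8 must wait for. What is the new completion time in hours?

Originally the project takes 22 hours.
With Z inserted, S8 now waits for max(S5, S4, Z).
New critical path: S4→S5→S6 = 9+4+9 = 22 ⇒ 22 hours.

22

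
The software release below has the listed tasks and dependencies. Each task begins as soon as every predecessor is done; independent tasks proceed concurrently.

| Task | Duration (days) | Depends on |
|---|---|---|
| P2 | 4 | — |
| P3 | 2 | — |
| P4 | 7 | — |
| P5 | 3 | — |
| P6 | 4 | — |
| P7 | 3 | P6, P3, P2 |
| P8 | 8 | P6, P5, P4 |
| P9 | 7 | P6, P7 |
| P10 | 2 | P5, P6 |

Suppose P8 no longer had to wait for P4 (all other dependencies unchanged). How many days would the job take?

14

With the dependency in place, P4→P8 = 7+8 = 15 sets the finish at 15 days.
Without P4→P8, P8's earliest start moves from 7 to 4.
After: P2→P7→P9 = 4+3+7 = 14 → 14 days.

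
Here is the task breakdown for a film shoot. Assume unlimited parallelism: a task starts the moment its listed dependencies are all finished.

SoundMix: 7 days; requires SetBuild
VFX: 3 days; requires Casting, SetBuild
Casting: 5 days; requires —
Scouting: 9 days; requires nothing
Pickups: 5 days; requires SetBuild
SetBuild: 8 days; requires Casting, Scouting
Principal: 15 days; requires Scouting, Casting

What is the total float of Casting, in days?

4

Scouting→SetBuild→SoundMix = 9+8+7 = 24 sets the makespan at 24 days.
The longest chain containing Casting totals 20 days.
So Casting can slip 9 − 5 = 4 days.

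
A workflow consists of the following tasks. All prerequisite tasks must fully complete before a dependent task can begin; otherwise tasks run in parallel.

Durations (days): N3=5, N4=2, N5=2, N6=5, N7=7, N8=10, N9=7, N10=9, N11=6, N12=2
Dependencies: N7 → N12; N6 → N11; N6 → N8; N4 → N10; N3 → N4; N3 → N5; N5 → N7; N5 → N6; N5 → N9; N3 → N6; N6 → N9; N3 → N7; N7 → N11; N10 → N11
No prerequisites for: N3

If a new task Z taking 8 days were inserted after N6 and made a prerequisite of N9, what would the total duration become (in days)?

Originally the workflow takes 22 days.
With Z inserted, N9 now waits for max(N5, N6, Z).
New critical path: N3→N5→N6→Z→N9 = 5+2+5+8+7 = 27 ⇒ 27 days.

27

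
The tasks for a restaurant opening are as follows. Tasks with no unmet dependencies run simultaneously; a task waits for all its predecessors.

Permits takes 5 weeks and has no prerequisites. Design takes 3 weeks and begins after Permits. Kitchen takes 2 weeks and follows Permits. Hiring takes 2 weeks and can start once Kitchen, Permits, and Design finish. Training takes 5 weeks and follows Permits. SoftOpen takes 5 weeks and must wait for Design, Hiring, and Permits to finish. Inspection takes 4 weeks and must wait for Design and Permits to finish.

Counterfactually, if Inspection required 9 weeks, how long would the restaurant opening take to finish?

17

Baseline: Permits→Design→Hiring→SoftOpen = 5+3+2+5 = 15 → 15 weeks.
Inspection has 3 weeks of float (longest path through it is 12).
The binding chain switches to Permits→Design→Inspection = 5+3+9 = 17; finish 17 weeks.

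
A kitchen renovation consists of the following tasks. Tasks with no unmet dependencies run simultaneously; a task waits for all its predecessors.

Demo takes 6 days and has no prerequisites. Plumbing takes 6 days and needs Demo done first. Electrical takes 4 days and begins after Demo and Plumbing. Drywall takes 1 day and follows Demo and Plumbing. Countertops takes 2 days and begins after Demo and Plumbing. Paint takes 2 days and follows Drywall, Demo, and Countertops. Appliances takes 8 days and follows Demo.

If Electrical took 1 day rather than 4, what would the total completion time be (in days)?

Baseline: Demo→Plumbing→Electrical = 6+6+4 = 16 → 16 days.
Electrical is on the critical path; changing it to 1 makes that path 13 days.
New critical path: Demo→Plumbing→Countertops→Paint = 6+6+2+2 = 16 ⇒ 16 days.

16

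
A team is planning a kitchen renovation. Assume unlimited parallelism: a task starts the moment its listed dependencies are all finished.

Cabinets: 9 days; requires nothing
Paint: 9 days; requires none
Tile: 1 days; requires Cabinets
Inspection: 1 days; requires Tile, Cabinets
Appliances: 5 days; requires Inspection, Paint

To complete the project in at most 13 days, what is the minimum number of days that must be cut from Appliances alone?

Current finish: 16 days; target: 13.
Appliances is on every critical path, so each day cut from Appliances cuts the finish by one (this holds down to a finish of 12).
Need 16 − 13 = 3 days off Appliances → Appliances becomes 2 days, finish becomes 13.

3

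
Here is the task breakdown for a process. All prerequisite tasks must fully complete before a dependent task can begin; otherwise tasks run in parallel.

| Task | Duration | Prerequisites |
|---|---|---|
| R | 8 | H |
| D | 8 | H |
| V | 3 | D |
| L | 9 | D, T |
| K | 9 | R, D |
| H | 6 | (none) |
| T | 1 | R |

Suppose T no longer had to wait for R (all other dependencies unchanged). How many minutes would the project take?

Original critical path: H→R→T→L = 6+8+1+9 = 24 ⇒ 24 minutes.
Without R→T, T's earliest start moves from 14 to 0.
The longest chain is now H→R→K = 6+8+9 = 23, so the project takes 23 minutes.

23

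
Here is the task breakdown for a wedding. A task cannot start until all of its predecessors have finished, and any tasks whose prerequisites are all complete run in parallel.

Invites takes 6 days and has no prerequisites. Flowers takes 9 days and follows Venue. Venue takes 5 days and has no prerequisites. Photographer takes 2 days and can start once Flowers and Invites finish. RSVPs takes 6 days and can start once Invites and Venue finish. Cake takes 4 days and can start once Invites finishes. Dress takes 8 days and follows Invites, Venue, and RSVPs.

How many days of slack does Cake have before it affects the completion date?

10

The longest chain is Invites→RSVPs→Dress = 6+6+8 = 20; overall finish 20 days.
Longest path through Cake: 10 days (earliest finish 10, latest finish 20).
So Cake can slip 20 − 10 = 10 days.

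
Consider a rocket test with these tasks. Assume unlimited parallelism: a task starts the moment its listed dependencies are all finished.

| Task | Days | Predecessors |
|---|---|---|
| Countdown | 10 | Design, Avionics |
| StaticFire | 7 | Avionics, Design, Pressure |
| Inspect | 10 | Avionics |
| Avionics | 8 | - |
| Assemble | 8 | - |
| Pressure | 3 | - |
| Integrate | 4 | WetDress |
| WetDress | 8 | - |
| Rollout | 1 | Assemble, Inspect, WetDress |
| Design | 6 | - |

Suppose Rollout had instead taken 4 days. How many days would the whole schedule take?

22

As given, the longest chain is Avionics→Inspect→Rollout = 8+10+1 = 19, so the finish is 19 days.
Since Rollout is critical, the +3 change carries straight to that chain (now 22 days).
That remains the longest chain; total 22 days.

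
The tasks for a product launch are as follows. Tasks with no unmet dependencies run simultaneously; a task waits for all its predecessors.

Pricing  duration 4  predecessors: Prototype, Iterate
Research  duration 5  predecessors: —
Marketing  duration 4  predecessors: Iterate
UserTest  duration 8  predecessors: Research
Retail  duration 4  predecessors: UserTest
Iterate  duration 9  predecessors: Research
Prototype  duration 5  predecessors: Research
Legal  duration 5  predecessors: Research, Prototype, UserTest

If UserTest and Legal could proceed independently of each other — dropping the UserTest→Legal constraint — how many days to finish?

18

Original critical path: Research→UserTest→Legal = 5+8+5 = 18 ⇒ 18 days.
Without UserTest→Legal, Legal's earliest start moves from 13 to 10.
The longest chain is now Research→Iterate→Pricing = 5+9+4 = 18, so the schedule takes 18 days.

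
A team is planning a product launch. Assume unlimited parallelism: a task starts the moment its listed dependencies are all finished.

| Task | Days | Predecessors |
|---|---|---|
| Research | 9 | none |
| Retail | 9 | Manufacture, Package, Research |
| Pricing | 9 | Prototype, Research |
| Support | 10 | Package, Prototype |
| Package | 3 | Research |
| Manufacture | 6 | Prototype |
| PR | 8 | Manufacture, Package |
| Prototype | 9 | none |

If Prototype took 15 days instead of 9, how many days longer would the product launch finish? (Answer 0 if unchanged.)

6

Critical path before the change: Prototype→Manufacture→Retail = 9+6+9 = 24 giving 24 days.
Prototype is on the critical path; changing it to 15 makes that path 30 days.
No other chain overtakes it, so the finish is 30 days.
Change in finish: 30 − 24 = +6 days.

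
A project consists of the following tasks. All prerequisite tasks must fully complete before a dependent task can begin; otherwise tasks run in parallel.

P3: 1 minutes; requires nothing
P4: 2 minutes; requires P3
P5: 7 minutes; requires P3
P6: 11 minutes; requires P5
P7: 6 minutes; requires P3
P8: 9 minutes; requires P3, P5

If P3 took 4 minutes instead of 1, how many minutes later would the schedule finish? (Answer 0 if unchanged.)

The binding path is P3→P5→P6 = 1+7+11 = 19; finish at 19 minutes.
P3 is on the critical path; changing it to 4 makes that path 22 minutes.
That remains the longest chain; total 22 minutes.
Change in finish: 22 − 19 = +3 minutes.

3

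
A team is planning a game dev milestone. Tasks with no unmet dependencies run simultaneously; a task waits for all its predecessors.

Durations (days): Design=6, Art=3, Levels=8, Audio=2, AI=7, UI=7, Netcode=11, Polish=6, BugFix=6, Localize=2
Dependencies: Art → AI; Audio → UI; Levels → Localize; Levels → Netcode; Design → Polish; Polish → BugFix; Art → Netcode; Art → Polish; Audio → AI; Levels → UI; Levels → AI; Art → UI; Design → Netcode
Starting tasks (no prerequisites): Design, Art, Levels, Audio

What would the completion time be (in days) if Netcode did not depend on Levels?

Original critical path: Levels→Netcode = 8+11 = 19 ⇒ 19 days.
Without Levels→Netcode, Netcode's earliest start moves from 8 to 6.
The longest chain is now Design→Polish→BugFix = 6+6+6 = 18, so the project takes 18 days.

18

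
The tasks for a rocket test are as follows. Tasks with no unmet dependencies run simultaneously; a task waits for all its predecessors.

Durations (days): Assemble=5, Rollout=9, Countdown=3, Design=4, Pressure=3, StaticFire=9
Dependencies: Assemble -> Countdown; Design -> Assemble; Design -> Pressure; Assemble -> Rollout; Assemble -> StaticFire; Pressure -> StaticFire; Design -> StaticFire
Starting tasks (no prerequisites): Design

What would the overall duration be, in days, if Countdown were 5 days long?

Actual critical path: Design→Assemble→StaticFire = 4+5+9 = 18 ⇒ 18 days.
The longest path through Countdown is only 12 days, so Countdown has float 6.
The critical path is still Design→Assemble→StaticFire; finish is now 18 days.

18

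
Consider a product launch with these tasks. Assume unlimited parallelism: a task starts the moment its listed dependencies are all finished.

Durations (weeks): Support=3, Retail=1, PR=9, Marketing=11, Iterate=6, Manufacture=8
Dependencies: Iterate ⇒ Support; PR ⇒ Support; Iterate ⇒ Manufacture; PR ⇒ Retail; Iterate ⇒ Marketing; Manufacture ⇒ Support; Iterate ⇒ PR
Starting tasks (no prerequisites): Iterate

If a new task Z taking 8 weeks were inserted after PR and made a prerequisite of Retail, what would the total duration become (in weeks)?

24

Originally the plan takes 18 weeks.
With Z inserted, Retail now waits for max(PR, Z).
New critical path: Iterate→PR→Z→Retail = 6+9+8+1 = 24 ⇒ 24 weeks.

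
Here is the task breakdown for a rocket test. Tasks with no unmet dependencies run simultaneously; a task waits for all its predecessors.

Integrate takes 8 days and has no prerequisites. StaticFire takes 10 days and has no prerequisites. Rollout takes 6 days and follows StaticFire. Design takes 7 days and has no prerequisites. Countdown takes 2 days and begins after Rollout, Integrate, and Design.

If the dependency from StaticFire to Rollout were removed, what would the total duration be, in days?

With the dependency in place, StaticFire→Rollout→Countdown = 10+6+2 = 18 sets the finish at 18 days.
Without StaticFire→Rollout, Rollout's earliest start moves from 10 to 0.
The longest chain is now StaticFire = 10 = 10, so the project takes 10 days.

10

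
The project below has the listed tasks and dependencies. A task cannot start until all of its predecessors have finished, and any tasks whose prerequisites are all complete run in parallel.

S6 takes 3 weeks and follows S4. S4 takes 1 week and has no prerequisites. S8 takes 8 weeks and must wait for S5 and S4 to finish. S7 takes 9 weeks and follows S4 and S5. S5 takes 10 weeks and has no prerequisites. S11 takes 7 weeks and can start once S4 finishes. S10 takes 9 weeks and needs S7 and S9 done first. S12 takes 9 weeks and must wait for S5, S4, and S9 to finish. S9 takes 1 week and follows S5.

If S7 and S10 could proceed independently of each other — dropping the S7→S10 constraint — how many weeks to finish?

With the dependency in place, S5→S7→S10 = 10+9+9 = 28 sets the finish at 28 weeks.
Without S7→S10, S10's earliest start moves from 19 to 11.
New critical path: S5→S9→S10 = 10+1+9 = 20 ⇒ 20 weeks.

20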